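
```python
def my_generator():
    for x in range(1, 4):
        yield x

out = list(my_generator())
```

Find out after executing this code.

Step 1: The generator yields each value from range(1, 4).
Step 2: list() consumes all yields: [1, 2, 3].
Therefore out = [1, 2, 3].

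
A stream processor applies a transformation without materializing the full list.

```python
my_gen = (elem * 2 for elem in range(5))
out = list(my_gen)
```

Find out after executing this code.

Step 1: For each elem in range(5), compute elem*2:
  elem=0: 0*2 = 0
  elem=1: 1*2 = 2
  elem=2: 2*2 = 4
  elem=3: 3*2 = 6
  elem=4: 4*2 = 8
Therefore out = [0, 2, 4, 6, 8].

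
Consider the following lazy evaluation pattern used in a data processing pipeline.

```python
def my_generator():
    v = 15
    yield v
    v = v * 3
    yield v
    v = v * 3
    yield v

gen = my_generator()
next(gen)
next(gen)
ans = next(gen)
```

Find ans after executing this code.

Step 1: Trace through generator execution:
  Yield 1: v starts at 15, yield 15
  Yield 2: v = 15 * 3 = 45, yield 45
  Yield 3: v = 45 * 3 = 135, yield 135
Step 2: First next() gets 15, second next() gets the second value, third next() yields 135.
Therefore ans = 135.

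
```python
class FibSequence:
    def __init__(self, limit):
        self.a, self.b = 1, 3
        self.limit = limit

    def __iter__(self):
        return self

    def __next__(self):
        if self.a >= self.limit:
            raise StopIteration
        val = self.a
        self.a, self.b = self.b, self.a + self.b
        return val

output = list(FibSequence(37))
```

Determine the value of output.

Step 1: Fibonacci-like sequence (a=1, b=3) until >= 37:
  Yield 1, then a,b = 3,4
  Yield 3, then a,b = 4,7
  Yield 4, then a,b = 7,11
  Yield 7, then a,b = 11,18
  Yield 11, then a,b = 18,29
  Yield 18, then a,b = 29,47
  Yield 29, then a,b = 47,76
Step 2: 47 >= 37, stop.
Therefore output = [1, 3, 4, 7, 11, 18, 29].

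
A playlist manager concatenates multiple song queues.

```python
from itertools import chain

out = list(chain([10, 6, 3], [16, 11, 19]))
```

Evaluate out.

Step 1: chain() concatenates iterables: [10, 6, 3] + [16, 11, 19].
Therefore out = [10, 6, 3, 16, 11, 19].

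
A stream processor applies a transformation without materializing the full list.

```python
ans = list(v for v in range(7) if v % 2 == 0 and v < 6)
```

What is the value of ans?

Step 1: Filter range(7) where v % 2 == 0 and v < 6:
  v=0: both conditions met, included
  v=1: excluded (1 % 2 != 0)
  v=2: both conditions met, included
  v=3: excluded (3 % 2 != 0)
  v=4: both conditions met, included
  v=5: excluded (5 % 2 != 0)
  v=6: excluded (6 >= 6)
Therefore ans = [0, 2, 4].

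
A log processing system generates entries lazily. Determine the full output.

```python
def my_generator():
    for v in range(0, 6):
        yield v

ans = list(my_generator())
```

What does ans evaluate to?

Step 1: The generator yields each value from range(0, 6).
Step 2: list() consumes all yields: [0, 1, 2, 3, 4, 5].
Therefore ans = [0, 1, 2, 3, 4, 5].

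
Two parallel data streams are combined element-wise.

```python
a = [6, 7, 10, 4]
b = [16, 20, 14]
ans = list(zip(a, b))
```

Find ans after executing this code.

Step 1: zip stops at shortest (len(a)=4, len(b)=3):
  Index 0: (6, 16)
  Index 1: (7, 20)
  Index 2: (10, 14)
Step 2: Last element of a (4) has no pair, dropped.
Therefore ans = [(6, 16), (7, 20), (10, 14)].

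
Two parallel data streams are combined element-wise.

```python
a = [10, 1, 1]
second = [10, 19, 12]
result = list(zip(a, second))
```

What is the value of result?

Step 1: zip pairs elements at same index:
  Index 0: (10, 10)
  Index 1: (1, 19)
  Index 2: (1, 12)
Therefore result = [(10, 10), (1, 19), (1, 12)].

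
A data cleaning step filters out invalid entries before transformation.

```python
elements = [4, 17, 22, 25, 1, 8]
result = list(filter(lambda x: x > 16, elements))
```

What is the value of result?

Step 1: Filter elements > 16:
  4: removed
  17: kept
  22: kept
  25: kept
  1: removed
  8: removed
Therefore result = [17, 22, 25].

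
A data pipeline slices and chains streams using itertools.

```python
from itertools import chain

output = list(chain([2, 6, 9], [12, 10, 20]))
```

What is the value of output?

Step 1: chain() concatenates iterables: [2, 6, 9] + [12, 10, 20].
Therefore output = [2, 6, 9, 12, 10, 20].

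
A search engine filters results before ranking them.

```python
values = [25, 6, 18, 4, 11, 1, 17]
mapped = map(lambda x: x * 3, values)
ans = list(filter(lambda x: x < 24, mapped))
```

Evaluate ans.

Step 1: Map x * 3:
  25 -> 75
  6 -> 18
  18 -> 54
  4 -> 12
  11 -> 33
  1 -> 3
  17 -> 51
Step 2: Filter for < 24:
  75: removed
  18: kept
  54: removed
  12: kept
  33: removed
  3: kept
  51: removed
Therefore ans = [18, 12, 3].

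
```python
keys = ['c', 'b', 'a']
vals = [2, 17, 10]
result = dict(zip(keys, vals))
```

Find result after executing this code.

Step 1: zip pairs keys with values:
  'c' -> 2
  'b' -> 17
  'a' -> 10
Therefore result = {'c': 2, 'b': 17, 'a': 10}.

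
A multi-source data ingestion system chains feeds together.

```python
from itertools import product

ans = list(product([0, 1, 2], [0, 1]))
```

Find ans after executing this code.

Step 1: product([0, 1, 2], [0, 1]) gives all pairs:
  (0, 0)
  (0, 1)
  (1, 0)
  (1, 1)
  (2, 0)
  (2, 1)
Therefore ans = [(0, 0), (0, 1), (1, 0), (1, 1), (2, 0), (2, 1)].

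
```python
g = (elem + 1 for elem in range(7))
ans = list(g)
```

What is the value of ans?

Step 1: For each elem in range(7), compute elem+1:
  elem=0: 0+1 = 1
  elem=1: 1+1 = 2
  elem=2: 2+1 = 3
  elem=3: 3+1 = 4
  elem=4: 4+1 = 5
  elem=5: 5+1 = 6
  elem=6: 6+1 = 7
Therefore ans = [1, 2, 3, 4, 5, 6, 7].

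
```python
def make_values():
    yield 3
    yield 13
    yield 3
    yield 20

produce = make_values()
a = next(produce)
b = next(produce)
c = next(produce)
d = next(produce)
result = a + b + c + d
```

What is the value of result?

Step 1: Create generator and consume all values:
  a = next(produce) = 3
  b = next(produce) = 13
  c = next(produce) = 3
  d = next(produce) = 20
Step 2: result = 3 + 13 + 3 + 20 = 39.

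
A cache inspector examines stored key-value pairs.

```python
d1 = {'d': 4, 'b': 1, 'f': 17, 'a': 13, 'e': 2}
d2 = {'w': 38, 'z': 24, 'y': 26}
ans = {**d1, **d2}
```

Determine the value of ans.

Step 1: Merge d1 and d2 (d2 values override on key conflicts).
Step 2: d1 has keys ['d', 'b', 'f', 'a', 'e'], d2 has keys ['w', 'z', 'y'].
Therefore ans = {'d': 4, 'b': 1, 'f': 17, 'a': 13, 'e': 2, 'w': 38, 'z': 24, 'y': 26}.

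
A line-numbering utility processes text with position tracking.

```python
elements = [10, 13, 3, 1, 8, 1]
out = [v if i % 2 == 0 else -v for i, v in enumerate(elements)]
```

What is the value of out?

Step 1: For each (i, v), keep v if i is even, negate if odd:
  i=0 (even): keep 10
  i=1 (odd): negate to -13
  i=2 (even): keep 3
  i=3 (odd): negate to -1
  i=4 (even): keep 8
  i=5 (odd): negate to -1
Therefore out = [10, -13, 3, -1, 8, -1].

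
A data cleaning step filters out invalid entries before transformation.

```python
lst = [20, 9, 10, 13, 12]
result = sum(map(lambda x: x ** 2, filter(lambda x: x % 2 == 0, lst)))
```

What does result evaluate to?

Step 1: Filter even numbers from [20, 9, 10, 13, 12]: [20, 10, 12]
Step 2: Square each: [400, 100, 144]
Step 3: Sum = 644.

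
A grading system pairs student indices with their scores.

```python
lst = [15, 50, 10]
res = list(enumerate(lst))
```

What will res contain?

Step 1: enumerate pairs each element with its index:
  (0, 15)
  (1, 50)
  (2, 10)
Therefore res = [(0, 15), (1, 50), (2, 10)].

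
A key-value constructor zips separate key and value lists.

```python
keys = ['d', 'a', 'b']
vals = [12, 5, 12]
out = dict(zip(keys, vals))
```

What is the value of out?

Step 1: zip pairs keys with values:
  'd' -> 12
  'a' -> 5
  'b' -> 12
Therefore out = {'d': 12, 'a': 5, 'b': 12}.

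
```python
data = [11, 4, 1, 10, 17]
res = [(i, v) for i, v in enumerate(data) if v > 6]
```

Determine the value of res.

Step 1: Filter enumerate([11, 4, 1, 10, 17]) keeping v > 6:
  (0, 11): 11 > 6, included
  (1, 4): 4 <= 6, excluded
  (2, 1): 1 <= 6, excluded
  (3, 10): 10 > 6, included
  (4, 17): 17 > 6, included
Therefore res = [(0, 11), (3, 10), (4, 17)].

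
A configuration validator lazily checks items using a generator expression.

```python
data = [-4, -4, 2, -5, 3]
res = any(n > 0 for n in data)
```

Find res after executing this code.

Step 1: Check n > 0 for each element in [-4, -4, 2, -5, 3]:
  -4 > 0: False
  -4 > 0: False
  2 > 0: True
  -5 > 0: False
  3 > 0: True
Step 2: any() returns True.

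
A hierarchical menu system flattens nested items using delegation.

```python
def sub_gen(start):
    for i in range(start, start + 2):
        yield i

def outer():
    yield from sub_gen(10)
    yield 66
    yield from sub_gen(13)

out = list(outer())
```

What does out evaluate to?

Step 1: outer() delegates to sub_gen(10):
  yield 10
  yield 11
Step 2: yield 66
Step 3: Delegates to sub_gen(13):
  yield 13
  yield 14
Therefore out = [10, 11, 66, 13, 14].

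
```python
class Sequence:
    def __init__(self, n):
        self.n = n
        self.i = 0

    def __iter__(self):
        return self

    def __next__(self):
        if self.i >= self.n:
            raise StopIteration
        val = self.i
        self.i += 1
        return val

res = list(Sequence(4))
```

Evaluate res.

Step 1: Sequence(4) creates an iterator counting 0 to 3.
Step 2: list() consumes all values: [0, 1, 2, 3].
Therefore res = [0, 1, 2, 3].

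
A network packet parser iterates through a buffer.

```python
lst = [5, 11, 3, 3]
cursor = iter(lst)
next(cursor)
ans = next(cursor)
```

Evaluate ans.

Step 1: Create iterator over [5, 11, 3, 3].
Step 2: next() consumes 5.
Step 3: next() returns 11.
Therefore ans = 11.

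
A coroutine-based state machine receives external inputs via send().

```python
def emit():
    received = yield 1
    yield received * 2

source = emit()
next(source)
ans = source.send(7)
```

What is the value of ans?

Step 1: next(source) advances to first yield, producing 1.
Step 2: send(7) resumes, received = 7.
Step 3: yield received * 2 = 7 * 2 = 14.
Therefore ans = 14.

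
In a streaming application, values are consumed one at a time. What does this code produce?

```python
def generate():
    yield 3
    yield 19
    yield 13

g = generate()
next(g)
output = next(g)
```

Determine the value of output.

Step 1: generate() creates a generator.
Step 2: next(g) yields 3 (consumed and discarded).
Step 3: next(g) yields 19, assigned to output.
Therefore output = 19.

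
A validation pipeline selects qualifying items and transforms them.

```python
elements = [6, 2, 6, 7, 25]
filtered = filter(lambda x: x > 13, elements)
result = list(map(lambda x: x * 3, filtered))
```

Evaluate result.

Step 1: Filter elements for elements > 13:
  6: removed
  2: removed
  6: removed
  7: removed
  25: kept
Step 2: Map x * 3 on filtered [25]:
  25 -> 75
Therefore result = [75].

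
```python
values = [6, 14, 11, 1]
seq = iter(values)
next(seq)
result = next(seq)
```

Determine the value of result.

Step 1: Create iterator over [6, 14, 11, 1].
Step 2: next() consumes 6.
Step 3: next() returns 14.
Therefore result = 14.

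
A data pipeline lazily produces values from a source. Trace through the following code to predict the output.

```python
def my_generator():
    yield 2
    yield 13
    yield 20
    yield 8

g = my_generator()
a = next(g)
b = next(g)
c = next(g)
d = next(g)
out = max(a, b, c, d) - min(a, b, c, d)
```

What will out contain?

Step 1: Create generator and consume all values:
  a = next(g) = 2
  b = next(g) = 13
  c = next(g) = 20
  d = next(g) = 8
Step 2: max = 20, min = 2, out = 20 - 2 = 18.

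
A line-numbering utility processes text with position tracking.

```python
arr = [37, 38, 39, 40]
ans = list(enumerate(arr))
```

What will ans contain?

Step 1: enumerate pairs each element with its index:
  (0, 37)
  (1, 38)
  (2, 39)
  (3, 40)
Therefore ans = [(0, 37), (1, 38), (2, 39), (3, 40)].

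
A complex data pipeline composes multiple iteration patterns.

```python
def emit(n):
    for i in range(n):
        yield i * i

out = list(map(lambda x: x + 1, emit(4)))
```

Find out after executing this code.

Step 1: emit(4) yields squares: [0, 1, 4, 9].
Step 2: map adds 1 to each: [1, 2, 5, 10].
Therefore out = [1, 2, 5, 10].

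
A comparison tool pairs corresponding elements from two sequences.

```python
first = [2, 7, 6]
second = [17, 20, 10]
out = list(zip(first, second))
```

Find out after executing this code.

Step 1: zip pairs elements at same index:
  Index 0: (2, 17)
  Index 1: (7, 20)
  Index 2: (6, 10)
Therefore out = [(2, 17), (7, 20), (6, 10)].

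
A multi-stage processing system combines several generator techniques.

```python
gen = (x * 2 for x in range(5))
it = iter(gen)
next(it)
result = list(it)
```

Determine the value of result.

Step 1: Generator produces [0, 2, 4, 6, 8].
Step 2: next(it) consumes first element (0).
Step 3: list(it) collects remaining: [2, 4, 6, 8].
Therefore result = [2, 4, 6, 8].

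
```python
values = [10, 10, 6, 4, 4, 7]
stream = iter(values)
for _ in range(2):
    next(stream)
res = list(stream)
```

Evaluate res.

Step 1: Create iterator over [10, 10, 6, 4, 4, 7].
Step 2: Advance 2 positions (consuming [10, 10]).
Step 3: list() collects remaining elements: [6, 4, 4, 7].
Therefore res = [6, 4, 4, 7].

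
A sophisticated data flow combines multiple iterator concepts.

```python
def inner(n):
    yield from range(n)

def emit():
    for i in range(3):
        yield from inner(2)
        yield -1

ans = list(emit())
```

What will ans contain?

Step 1: For each i in range(3):
  i=0: yield from inner(2) -> [0, 1], then yield -1
  i=1: yield from inner(2) -> [0, 1], then yield -1
  i=2: yield from inner(2) -> [0, 1], then yield -1
Therefore ans = [0, 1, -1, 0, 1, -1, 0, 1, -1].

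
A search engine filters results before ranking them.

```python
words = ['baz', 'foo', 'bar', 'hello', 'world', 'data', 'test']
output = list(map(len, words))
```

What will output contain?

Step 1: Map len() to each word:
  'baz' -> 3
  'foo' -> 3
  'bar' -> 3
  'hello' -> 5
  'world' -> 5
  'data' -> 4
  'test' -> 4
Therefore output = [3, 3, 3, 5, 5, 4, 4].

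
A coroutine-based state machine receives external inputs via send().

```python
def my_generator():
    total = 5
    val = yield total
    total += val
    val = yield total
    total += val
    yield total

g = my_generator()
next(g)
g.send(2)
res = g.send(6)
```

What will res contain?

Step 1: next() -> yield total=5.
Step 2: send(2) -> val=2, total = 5+2 = 7, yield 7.
Step 3: send(6) -> val=6, total = 7+6 = 13, yield 13.
Therefore res = 13.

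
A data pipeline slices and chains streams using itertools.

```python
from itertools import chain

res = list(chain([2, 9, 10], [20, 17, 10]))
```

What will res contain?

Step 1: chain() concatenates iterables: [2, 9, 10] + [20, 17, 10].
Therefore res = [2, 9, 10, 20, 17, 10].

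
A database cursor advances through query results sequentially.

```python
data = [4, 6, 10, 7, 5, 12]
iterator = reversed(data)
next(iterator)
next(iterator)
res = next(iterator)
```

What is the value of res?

Step 1: reversed([4, 6, 10, 7, 5, 12]) gives iterator: [12, 5, 7, 10, 6, 4].
Step 2: First next() = 12, second next() = 5.
Step 3: Third next() = 7.
Therefore res = 7.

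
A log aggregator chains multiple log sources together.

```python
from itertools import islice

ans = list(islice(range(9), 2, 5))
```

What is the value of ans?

Step 1: islice(range(9), 2, 5) takes elements at indices [2, 5).
Step 2: Elements: [2, 3, 4].
Therefore ans = [2, 3, 4].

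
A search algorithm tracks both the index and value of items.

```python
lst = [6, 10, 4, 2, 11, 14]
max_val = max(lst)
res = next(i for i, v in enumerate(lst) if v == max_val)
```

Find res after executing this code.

Step 1: max([6, 10, 4, 2, 11, 14]) = 14.
Step 2: Find first index where value == 14:
  Index 0: 6 != 14
  Index 1: 10 != 14
  Index 2: 4 != 14
  Index 3: 2 != 14
  Index 4: 11 != 14
  Index 5: 14 == 14, found!
Therefore res = 5.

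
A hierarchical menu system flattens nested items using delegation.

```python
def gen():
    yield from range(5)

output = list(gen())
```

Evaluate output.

Step 1: yield from delegates to the iterable, yielding each element.
Step 2: Collected values: [0, 1, 2, 3, 4].
Therefore output = [0, 1, 2, 3, 4].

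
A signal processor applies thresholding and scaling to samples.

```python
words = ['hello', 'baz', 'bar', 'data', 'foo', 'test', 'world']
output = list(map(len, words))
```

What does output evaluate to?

Step 1: Map len() to each word:
  'hello' -> 5
  'baz' -> 3
  'bar' -> 3
  'data' -> 4
  'foo' -> 3
  'test' -> 4
  'world' -> 5
Therefore output = [5, 3, 3, 4, 3, 4, 5].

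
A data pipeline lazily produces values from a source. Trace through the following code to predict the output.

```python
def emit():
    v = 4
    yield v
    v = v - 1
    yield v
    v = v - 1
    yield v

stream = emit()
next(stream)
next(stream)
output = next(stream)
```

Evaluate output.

Step 1: Trace through generator execution:
  Yield 1: v starts at 4, yield 4
  Yield 2: v = 4 - 1 = 3, yield 3
  Yield 3: v = 3 - 1 = 2, yield 2
Step 2: First next() gets 4, second next() gets the second value, third next() yields 2.
Therefore output = 2.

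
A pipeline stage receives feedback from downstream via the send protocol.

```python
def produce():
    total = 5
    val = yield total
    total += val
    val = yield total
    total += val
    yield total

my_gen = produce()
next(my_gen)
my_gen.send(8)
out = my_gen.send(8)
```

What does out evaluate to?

Step 1: next() -> yield total=5.
Step 2: send(8) -> val=8, total = 5+8 = 13, yield 13.
Step 3: send(8) -> val=8, total = 13+8 = 21, yield 21.
Therefore out = 21.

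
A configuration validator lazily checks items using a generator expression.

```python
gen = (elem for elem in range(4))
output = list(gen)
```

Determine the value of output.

Step 1: Generator expression iterates range(4): [0, 1, 2, 3].
Step 2: list() collects all values.
Therefore output = [0, 1, 2, 3].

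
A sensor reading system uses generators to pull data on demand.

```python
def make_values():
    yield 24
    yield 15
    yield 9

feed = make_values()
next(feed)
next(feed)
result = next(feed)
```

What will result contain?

Step 1: make_values() creates a generator.
Step 2: next(feed) yields 24 (consumed and discarded).
Step 3: next(feed) yields 15 (consumed and discarded).
Step 4: next(feed) yields 9, assigned to result.
Therefore result = 9.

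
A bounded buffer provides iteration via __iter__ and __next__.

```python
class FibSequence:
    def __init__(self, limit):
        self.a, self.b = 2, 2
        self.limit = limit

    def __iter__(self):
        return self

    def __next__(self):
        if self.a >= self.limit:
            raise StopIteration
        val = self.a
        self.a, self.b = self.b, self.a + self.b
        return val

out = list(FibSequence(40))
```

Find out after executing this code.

Step 1: Fibonacci-like sequence (a=2, b=2) until >= 40:
  Yield 2, then a,b = 2,4
  Yield 2, then a,b = 4,6
  Yield 4, then a,b = 6,10
  Yield 6, then a,b = 10,16
  Yield 10, then a,b = 16,26
  Yield 16, then a,b = 26,42
  Yield 26, then a,b = 42,68
Step 2: 42 >= 40, stop.
Therefore out = [2, 2, 4, 6, 10, 16, 26].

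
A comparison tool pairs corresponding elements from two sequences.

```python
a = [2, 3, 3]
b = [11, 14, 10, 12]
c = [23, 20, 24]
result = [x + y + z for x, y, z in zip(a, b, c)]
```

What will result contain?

Step 1: zip three lists (truncates to shortest, len=3):
  2 + 11 + 23 = 36
  3 + 14 + 20 = 37
  3 + 10 + 24 = 37
Therefore result = [36, 37, 37].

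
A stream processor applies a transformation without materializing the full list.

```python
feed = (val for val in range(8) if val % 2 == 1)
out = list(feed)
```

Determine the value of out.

Step 1: Filter range(8) keeping only odd values:
  val=0: even, excluded
  val=1: odd, included
  val=2: even, excluded
  val=3: odd, included
  val=4: even, excluded
  val=5: odd, included
  val=6: even, excluded
  val=7: odd, included
Therefore out = [1, 3, 5, 7].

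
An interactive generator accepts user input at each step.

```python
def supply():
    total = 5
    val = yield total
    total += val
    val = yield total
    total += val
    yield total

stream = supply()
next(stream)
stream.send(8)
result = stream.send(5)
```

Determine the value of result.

Step 1: next() -> yield total=5.
Step 2: send(8) -> val=8, total = 5+8 = 13, yield 13.
Step 3: send(5) -> val=5, total = 13+5 = 18, yield 18.
Therefore result = 18.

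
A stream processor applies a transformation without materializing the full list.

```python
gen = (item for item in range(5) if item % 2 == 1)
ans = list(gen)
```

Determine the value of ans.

Step 1: Filter range(5) keeping only odd values:
  item=0: even, excluded
  item=1: odd, included
  item=2: even, excluded
  item=3: odd, included
  item=4: even, excluded
Therefore ans = [1, 3].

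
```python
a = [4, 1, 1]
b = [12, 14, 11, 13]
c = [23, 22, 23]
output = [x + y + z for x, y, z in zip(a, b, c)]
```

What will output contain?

Step 1: zip three lists (truncates to shortest, len=3):
  4 + 12 + 23 = 39
  1 + 14 + 22 = 37
  1 + 11 + 23 = 35
Therefore output = [39, 37, 35].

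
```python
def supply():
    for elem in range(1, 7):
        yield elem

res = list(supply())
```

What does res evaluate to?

Step 1: The generator yields each value from range(1, 7).
Step 2: list() consumes all yields: [1, 2, 3, 4, 5, 6].
Therefore res = [1, 2, 3, 4, 5, 6].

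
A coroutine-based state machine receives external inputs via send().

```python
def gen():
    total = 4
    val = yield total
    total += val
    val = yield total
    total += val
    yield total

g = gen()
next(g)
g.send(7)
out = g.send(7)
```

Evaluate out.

Step 1: next() -> yield total=4.
Step 2: send(7) -> val=7, total = 4+7 = 11, yield 11.
Step 3: send(7) -> val=7, total = 11+7 = 18, yield 18.
Therefore out = 18.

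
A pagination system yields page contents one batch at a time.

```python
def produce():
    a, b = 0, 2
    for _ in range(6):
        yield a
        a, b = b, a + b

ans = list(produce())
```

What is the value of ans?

Step 1: Fibonacci-like sequence starting with a=0, b=2:
  Iteration 1: yield a=0, then a,b = 2,2
  Iteration 2: yield a=2, then a,b = 2,4
  Iteration 3: yield a=2, then a,b = 4,6
  Iteration 4: yield a=4, then a,b = 6,10
  Iteration 5: yield a=6, then a,b = 10,16
  Iteration 6: yield a=10, then a,b = 16,26
Therefore ans = [0, 2, 2, 4, 6, 10].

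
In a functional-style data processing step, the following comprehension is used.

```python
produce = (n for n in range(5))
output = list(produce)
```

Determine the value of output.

Step 1: Generator expression iterates range(5): [0, 1, 2, 3, 4].
Step 2: list() collects all values.
Therefore output = [0, 1, 2, 3, 4].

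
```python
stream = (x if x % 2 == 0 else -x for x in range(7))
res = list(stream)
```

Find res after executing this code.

Step 1: For each x in range(7), yield x if even, else -x:
  x=0: even, yield 0
  x=1: odd, yield -1
  x=2: even, yield 2
  x=3: odd, yield -3
  x=4: even, yield 4
  x=5: odd, yield -5
  x=6: even, yield 6
Therefore res = [0, -1, 2, -3, 4, -5, 6].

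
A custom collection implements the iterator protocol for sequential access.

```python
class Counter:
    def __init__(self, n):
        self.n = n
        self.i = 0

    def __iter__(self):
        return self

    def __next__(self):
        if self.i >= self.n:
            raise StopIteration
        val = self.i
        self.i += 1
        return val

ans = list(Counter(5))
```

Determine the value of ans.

Step 1: Counter(5) creates an iterator counting 0 to 4.
Step 2: list() consumes all values: [0, 1, 2, 3, 4].
Therefore ans = [0, 1, 2, 3, 4].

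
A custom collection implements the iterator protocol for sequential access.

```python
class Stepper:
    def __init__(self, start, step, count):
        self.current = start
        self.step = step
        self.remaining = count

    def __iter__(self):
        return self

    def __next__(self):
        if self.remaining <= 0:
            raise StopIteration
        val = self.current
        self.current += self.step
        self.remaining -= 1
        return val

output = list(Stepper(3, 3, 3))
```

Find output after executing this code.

Step 1: Stepper starts at 3, increments by 3, for 3 steps:
  Yield 3, then current += 3
  Yield 6, then current += 3
  Yield 9, then current += 3
Therefore output = [3, 6, 9].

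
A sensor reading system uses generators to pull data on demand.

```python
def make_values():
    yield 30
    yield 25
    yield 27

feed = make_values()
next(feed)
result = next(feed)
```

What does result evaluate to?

Step 1: make_values() creates a generator.
Step 2: next(feed) yields 30 (consumed and discarded).
Step 3: next(feed) yields 25, assigned to result.
Therefore result = 25.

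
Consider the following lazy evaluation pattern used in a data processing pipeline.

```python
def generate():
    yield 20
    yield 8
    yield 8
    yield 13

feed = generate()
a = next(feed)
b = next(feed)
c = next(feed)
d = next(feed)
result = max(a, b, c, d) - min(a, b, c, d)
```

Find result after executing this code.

Step 1: Create generator and consume all values:
  a = next(feed) = 20
  b = next(feed) = 8
  c = next(feed) = 8
  d = next(feed) = 13
Step 2: max = 20, min = 8, result = 20 - 8 = 12.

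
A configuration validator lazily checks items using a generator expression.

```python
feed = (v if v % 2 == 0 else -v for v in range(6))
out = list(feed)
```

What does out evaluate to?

Step 1: For each v in range(6), yield v if even, else -v:
  v=0: even, yield 0
  v=1: odd, yield -1
  v=2: even, yield 2
  v=3: odd, yield -3
  v=4: even, yield 4
  v=5: odd, yield -5
Therefore out = [0, -1, 2, -3, 4, -5].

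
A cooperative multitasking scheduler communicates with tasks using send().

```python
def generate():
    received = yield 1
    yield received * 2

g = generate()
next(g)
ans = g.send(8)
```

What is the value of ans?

Step 1: next(g) advances to first yield, producing 1.
Step 2: send(8) resumes, received = 8.
Step 3: yield received * 2 = 8 * 2 = 16.
Therefore ans = 16.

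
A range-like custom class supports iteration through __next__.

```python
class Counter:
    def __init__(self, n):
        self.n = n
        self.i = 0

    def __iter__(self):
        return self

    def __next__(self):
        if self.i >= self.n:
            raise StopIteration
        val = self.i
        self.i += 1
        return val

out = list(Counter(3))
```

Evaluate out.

Step 1: Counter(3) creates an iterator counting 0 to 2.
Step 2: list() consumes all values: [0, 1, 2].
Therefore out = [0, 1, 2].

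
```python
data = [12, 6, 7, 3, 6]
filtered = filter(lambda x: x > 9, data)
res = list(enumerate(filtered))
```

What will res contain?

Step 1: Filter [12, 6, 7, 3, 6] for > 9: [12].
Step 2: enumerate re-indexes from 0: [(0, 12)].
Therefore res = [(0, 12)].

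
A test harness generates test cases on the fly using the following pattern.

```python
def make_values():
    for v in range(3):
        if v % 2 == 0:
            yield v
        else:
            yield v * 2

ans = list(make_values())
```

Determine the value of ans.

Step 1: For each v in range(3), yield v if even, else v*2:
  v=0 (even): yield 0
  v=1 (odd): yield 1*2 = 2
  v=2 (even): yield 2
Therefore ans = [0, 2, 2].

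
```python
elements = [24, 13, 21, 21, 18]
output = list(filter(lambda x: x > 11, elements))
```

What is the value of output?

Step 1: Filter elements > 11:
  24: kept
  13: kept
  21: kept
  21: kept
  18: kept
Therefore output = [24, 13, 21, 21, 18].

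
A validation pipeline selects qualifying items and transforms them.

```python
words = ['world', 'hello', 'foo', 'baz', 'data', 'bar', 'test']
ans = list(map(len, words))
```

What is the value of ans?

Step 1: Map len() to each word:
  'world' -> 5
  'hello' -> 5
  'foo' -> 3
  'baz' -> 3
  'data' -> 4
  'bar' -> 3
  'test' -> 4
Therefore ans = [5, 5, 3, 3, 4, 3, 4].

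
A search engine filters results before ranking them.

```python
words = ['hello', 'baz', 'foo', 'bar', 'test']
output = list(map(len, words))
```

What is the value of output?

Step 1: Map len() to each word:
  'hello' -> 5
  'baz' -> 3
  'foo' -> 3
  'bar' -> 3
  'test' -> 4
Therefore output = [5, 3, 3, 3, 4].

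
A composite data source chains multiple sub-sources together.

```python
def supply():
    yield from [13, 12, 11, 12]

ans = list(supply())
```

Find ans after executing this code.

Step 1: yield from delegates to the iterable, yielding each element.
Step 2: Collected values: [13, 12, 11, 12].
Therefore ans = [13, 12, 11, 12].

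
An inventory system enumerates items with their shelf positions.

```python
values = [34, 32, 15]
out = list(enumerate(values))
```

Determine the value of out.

Step 1: enumerate pairs each element with its index:
  (0, 34)
  (1, 32)
  (2, 15)
Therefore out = [(0, 34), (1, 32), (2, 15)].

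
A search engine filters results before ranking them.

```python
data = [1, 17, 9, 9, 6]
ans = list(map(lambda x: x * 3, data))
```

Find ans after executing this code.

Step 1: Apply lambda x: x * 3 to each element:
  1 -> 3
  17 -> 51
  9 -> 27
  9 -> 27
  6 -> 18
Therefore ans = [3, 51, 27, 27, 18].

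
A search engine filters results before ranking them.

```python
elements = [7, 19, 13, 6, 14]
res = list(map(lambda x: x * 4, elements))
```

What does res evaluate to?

Step 1: Apply lambda x: x * 4 to each element:
  7 -> 28
  19 -> 76
  13 -> 52
  6 -> 24
  14 -> 56
Therefore res = [28, 76, 52, 24, 56].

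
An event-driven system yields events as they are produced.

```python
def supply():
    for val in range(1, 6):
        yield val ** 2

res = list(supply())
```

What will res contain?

Step 1: For each val in range(1, 6), yield val**2:
  val=1: yield 1**2 = 1
  val=2: yield 2**2 = 4
  val=3: yield 3**2 = 9
  val=4: yield 4**2 = 16
  val=5: yield 5**2 = 25
Therefore res = [1, 4, 9, 16, 25].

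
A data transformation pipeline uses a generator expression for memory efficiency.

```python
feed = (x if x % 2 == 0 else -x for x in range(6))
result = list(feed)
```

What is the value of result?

Step 1: For each x in range(6), yield x if even, else -x:
  x=0: even, yield 0
  x=1: odd, yield -1
  x=2: even, yield 2
  x=3: odd, yield -3
  x=4: even, yield 4
  x=5: odd, yield -5
Therefore result = [0, -1, 2, -3, 4, -5].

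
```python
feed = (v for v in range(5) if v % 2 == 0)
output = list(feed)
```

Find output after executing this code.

Step 1: Filter range(5) keeping only even values:
  v=0: even, included
  v=1: odd, excluded
  v=2: even, included
  v=3: odd, excluded
  v=4: even, included
Therefore output = [0, 2, 4].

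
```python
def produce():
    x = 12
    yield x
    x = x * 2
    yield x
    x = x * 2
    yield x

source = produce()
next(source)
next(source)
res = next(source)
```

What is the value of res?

Step 1: Trace through generator execution:
  Yield 1: x starts at 12, yield 12
  Yield 2: x = 12 * 2 = 24, yield 24
  Yield 3: x = 24 * 2 = 48, yield 48
Step 2: First next() gets 12, second next() gets the second value, third next() yields 48.
Therefore res = 48.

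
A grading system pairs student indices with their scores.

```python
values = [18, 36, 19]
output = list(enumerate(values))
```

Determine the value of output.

Step 1: enumerate pairs each element with its index:
  (0, 18)
  (1, 36)
  (2, 19)
Therefore output = [(0, 18), (1, 36), (2, 19)].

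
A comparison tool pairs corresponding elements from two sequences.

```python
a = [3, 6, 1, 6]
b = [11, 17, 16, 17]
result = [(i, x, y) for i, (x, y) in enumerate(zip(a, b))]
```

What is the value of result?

Step 1: enumerate(zip(a, b)) gives index with paired elements:
  i=0: (3, 11)
  i=1: (6, 17)
  i=2: (1, 16)
  i=3: (6, 17)
Therefore result = [(0, 3, 11), (1, 6, 17), (2, 1, 16), (3, 6, 17)].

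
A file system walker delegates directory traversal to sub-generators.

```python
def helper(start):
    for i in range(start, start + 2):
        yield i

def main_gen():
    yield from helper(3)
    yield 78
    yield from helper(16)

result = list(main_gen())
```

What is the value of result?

Step 1: main_gen() delegates to helper(3):
  yield 3
  yield 4
Step 2: yield 78
Step 3: Delegates to helper(16):
  yield 16
  yield 17
Therefore result = [3, 4, 78, 16, 17].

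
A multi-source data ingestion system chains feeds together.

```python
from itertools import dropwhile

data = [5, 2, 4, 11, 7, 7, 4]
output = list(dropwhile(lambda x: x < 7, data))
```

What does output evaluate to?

Step 1: dropwhile drops elements while < 7:
  5 < 7: dropped
  2 < 7: dropped
  4 < 7: dropped
  11: kept (dropping stopped)
Step 2: Remaining elements kept regardless of condition.
Therefore output = [11, 7, 7, 4].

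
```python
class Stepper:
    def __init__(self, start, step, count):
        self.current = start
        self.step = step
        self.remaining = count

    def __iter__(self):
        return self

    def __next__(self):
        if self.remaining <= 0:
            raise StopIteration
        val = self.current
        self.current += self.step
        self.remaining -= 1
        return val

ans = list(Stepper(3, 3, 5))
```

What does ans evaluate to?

Step 1: Stepper starts at 3, increments by 3, for 5 steps:
  Yield 3, then current += 3
  Yield 6, then current += 3
  Yield 9, then current += 3
  Yield 12, then current += 3
  Yield 15, then current += 3
Therefore ans = [3, 6, 9, 12, 15].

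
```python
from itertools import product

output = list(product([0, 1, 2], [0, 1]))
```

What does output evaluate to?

Step 1: product([0, 1, 2], [0, 1]) gives all pairs:
  (0, 0)
  (0, 1)
  (1, 0)
  (1, 1)
  (2, 0)
  (2, 1)
Therefore output = [(0, 0), (0, 1), (1, 0), (1, 1), (2, 0), (2, 1)].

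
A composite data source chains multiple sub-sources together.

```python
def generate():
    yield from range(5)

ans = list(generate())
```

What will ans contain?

Step 1: yield from delegates to the iterable, yielding each element.
Step 2: Collected values: [0, 1, 2, 3, 4].
Therefore ans = [0, 1, 2, 3, 4].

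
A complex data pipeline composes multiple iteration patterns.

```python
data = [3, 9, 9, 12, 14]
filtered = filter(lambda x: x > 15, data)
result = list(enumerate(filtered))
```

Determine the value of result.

Step 1: Filter [3, 9, 9, 12, 14] for > 15: [].
Step 2: enumerate re-indexes from 0: [].
Therefore result = [].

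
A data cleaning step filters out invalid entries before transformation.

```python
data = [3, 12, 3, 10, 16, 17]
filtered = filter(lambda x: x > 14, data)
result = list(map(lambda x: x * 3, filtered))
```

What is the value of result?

Step 1: Filter data for elements > 14:
  3: removed
  12: removed
  3: removed
  10: removed
  16: kept
  17: kept
Step 2: Map x * 3 on filtered [16, 17]:
  16 -> 48
  17 -> 51
Therefore result = [48, 51].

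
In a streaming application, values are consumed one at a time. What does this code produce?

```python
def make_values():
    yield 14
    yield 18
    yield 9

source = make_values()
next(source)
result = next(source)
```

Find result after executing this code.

Step 1: make_values() creates a generator.
Step 2: next(source) yields 14 (consumed and discarded).
Step 3: next(source) yields 18, assigned to result.
Therefore result = 18.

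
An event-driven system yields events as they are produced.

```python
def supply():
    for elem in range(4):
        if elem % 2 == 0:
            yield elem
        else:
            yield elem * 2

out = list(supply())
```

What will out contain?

Step 1: For each elem in range(4), yield elem if even, else elem*2:
  elem=0 (even): yield 0
  elem=1 (odd): yield 1*2 = 2
  elem=2 (even): yield 2
  elem=3 (odd): yield 3*2 = 6
Therefore out = [0, 2, 2, 6].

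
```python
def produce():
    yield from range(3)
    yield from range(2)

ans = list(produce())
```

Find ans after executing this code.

Step 1: Trace yields in order:
  yield 0
  yield 1
  yield 2
  yield 0
  yield 1
Therefore ans = [0, 1, 2, 0, 1].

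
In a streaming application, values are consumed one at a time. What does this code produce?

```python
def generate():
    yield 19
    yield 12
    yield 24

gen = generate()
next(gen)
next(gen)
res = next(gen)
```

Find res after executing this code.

Step 1: generate() creates a generator.
Step 2: next(gen) yields 19 (consumed and discarded).
Step 3: next(gen) yields 12 (consumed and discarded).
Step 4: next(gen) yields 24, assigned to res.
Therefore res = 24.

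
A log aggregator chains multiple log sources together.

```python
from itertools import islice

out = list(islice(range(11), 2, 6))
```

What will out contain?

Step 1: islice(range(11), 2, 6) takes elements at indices [2, 6).
Step 2: Elements: [2, 3, 4, 5].
Therefore out = [2, 3, 4, 5].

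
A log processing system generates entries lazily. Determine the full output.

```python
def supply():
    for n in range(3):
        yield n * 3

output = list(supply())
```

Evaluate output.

Step 1: For each n in range(3), yield n * 3:
  n=0: yield 0 * 3 = 0
  n=1: yield 1 * 3 = 3
  n=2: yield 2 * 3 = 6
Therefore output = [0, 3, 6].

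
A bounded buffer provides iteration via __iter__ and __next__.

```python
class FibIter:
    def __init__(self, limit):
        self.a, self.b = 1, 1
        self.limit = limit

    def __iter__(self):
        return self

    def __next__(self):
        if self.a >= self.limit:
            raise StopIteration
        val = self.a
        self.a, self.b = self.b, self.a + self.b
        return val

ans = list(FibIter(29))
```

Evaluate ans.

Step 1: Fibonacci-like sequence (a=1, b=1) until >= 29:
  Yield 1, then a,b = 1,2
  Yield 1, then a,b = 2,3
  Yield 2, then a,b = 3,5
  Yield 3, then a,b = 5,8
  Yield 5, then a,b = 8,13
  Yield 8, then a,b = 13,21
  Yield 13, then a,b = 21,34
  Yield 21, then a,b = 34,55
Step 2: 34 >= 29, stop.
Therefore ans = [1, 1, 2, 3, 5, 8, 13, 21].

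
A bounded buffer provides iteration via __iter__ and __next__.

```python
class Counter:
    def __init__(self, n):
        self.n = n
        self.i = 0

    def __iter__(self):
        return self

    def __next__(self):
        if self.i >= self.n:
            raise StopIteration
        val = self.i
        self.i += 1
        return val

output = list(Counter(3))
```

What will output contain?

Step 1: Counter(3) creates an iterator counting 0 to 2.
Step 2: list() consumes all values: [0, 1, 2].
Therefore output = [0, 1, 2].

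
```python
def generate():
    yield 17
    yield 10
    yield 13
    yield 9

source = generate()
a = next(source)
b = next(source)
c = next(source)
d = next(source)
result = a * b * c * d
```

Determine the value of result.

Step 1: Create generator and consume all values:
  a = next(source) = 17
  b = next(source) = 10
  c = next(source) = 13
  d = next(source) = 9
Step 2: result = 17 * 10 * 13 * 9 = 19890.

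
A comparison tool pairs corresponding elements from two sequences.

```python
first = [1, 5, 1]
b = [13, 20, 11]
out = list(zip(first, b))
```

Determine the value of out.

Step 1: zip pairs elements at same index:
  Index 0: (1, 13)
  Index 1: (5, 20)
  Index 2: (1, 11)
Therefore out = [(1, 13), (5, 20), (1, 11)].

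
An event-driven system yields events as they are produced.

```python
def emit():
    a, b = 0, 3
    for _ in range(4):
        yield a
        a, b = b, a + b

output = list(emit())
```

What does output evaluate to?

Step 1: Fibonacci-like sequence starting with a=0, b=3:
  Iteration 1: yield a=0, then a,b = 3,3
  Iteration 2: yield a=3, then a,b = 3,6
  Iteration 3: yield a=3, then a,b = 6,9
  Iteration 4: yield a=6, then a,b = 9,15
Therefore output = [0, 3, 3, 6].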